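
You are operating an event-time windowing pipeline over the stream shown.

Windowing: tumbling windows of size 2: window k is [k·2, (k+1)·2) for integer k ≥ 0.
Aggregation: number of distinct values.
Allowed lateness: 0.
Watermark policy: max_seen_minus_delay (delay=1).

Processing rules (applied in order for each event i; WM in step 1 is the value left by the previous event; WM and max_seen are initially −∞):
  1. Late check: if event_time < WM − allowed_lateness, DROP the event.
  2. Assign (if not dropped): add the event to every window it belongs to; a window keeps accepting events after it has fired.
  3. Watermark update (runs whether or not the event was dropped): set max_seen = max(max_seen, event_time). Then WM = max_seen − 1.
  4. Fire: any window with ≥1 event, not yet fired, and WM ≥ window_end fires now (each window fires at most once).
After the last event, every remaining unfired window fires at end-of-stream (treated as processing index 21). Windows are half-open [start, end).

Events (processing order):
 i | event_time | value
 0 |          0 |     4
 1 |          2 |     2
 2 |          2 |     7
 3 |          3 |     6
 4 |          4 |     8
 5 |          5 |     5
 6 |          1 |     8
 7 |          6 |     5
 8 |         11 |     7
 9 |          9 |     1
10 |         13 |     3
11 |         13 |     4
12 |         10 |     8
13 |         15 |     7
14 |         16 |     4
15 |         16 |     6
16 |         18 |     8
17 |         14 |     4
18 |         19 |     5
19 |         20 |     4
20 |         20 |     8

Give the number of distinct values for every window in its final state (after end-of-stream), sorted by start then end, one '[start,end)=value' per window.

i=0 t=0 v=4: → [0,2); WM=-1
i=1 t=2 v=2: → [2,4); WM=1
i=2 t=2 v=7: → [2,4); WM=1
i=3 t=3 v=6: → [2,4); WM=2; [0,2) fires=1
i=4 t=4 v=8: → [4,6); WM=3
i=5 t=5 v=5: → [4,6); WM=4; [2,4) fires=3
i=6 t=1 v=8: DROP (t<4-0); WM=4
i=7 t=6 v=5: → [6,8); WM=5
i=8 t=11 v=7: → [10,12); WM=10; [4,6) fires=2 [6,8) fires=1
i=9 t=9 v=1: DROP (t<10-0); WM=10
i=10 t=13 v=3: → [12,14); WM=12; [10,12) fires=1
i=11 t=13 v=4: → [12,14); WM=12
i=12 t=10 v=8: DROP (t<12-0); WM=12
i=13 t=15 v=7: → [14,16); WM=14; [12,14) fires=2
i=14 t=16 v=4: → [16,18); WM=15
i=15 t=16 v=6: → [16,18); WM=15
i=16 t=18 v=8: → [18,20); WM=17; [14,16) fires=1
i=17 t=14 v=4: DROP (t<17-0); WM=17
i=18 t=19 v=5: → [18,20); WM=18; [16,18) fires=2
i=19 t=20 v=4: → [20,22); WM=19
i=20 t=20 v=8: → [20,22); WM=19

[0,2)=1 [2,4)=3 [4,6)=2 [6,8)=1 [10,12)=1 [12,14)=2 [14,16)=1 [16,18)=2 [18,20)=2 [20,22)=2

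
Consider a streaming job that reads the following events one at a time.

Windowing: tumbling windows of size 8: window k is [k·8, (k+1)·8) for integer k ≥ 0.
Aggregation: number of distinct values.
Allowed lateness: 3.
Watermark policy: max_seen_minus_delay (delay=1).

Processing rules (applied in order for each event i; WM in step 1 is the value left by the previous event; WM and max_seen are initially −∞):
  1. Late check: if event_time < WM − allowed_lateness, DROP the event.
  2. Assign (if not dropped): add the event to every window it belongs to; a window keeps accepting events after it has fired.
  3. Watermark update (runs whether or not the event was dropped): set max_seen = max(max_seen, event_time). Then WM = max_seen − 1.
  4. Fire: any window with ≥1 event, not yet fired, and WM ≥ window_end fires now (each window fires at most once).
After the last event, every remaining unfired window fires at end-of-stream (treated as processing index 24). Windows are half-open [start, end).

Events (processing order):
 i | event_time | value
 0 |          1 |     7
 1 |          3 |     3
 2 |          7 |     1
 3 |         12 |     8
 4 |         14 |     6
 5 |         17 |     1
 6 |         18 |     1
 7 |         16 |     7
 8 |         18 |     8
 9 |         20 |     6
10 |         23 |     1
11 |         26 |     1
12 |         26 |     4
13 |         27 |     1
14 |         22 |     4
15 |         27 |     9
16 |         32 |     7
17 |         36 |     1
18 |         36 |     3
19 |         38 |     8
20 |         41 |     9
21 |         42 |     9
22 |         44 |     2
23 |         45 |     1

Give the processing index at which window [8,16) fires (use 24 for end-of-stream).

5

i=0 t=1 v=7: → [0,8); WM=0
i=1 t=3 v=3: → [0,8); WM=2
i=2 t=7 v=1: → [0,8); WM=6
i=3 t=12 v=8: → [8,16); WM=11; [0,8) fires=3
i=4 t=14 v=6: → [8,16); WM=13
i=5 t=17 v=1: → [16,24); WM=16; [8,16) fires=2
i=6 t=18 v=1: → [16,24); WM=17
i=7 t=16 v=7: → [16,24); WM=17
i=8 t=18 v=8: → [16,24); WM=17
i=9 t=20 v=6: → [16,24); WM=19
i=10 t=23 v=1: → [16,24); WM=22
i=11 t=26 v=1: → [24,32); WM=25; [16,24) fires=4
i=12 t=26 v=4: → [24,32); WM=25
i=13 t=27 v=1: → [24,32); WM=26
i=14 t=22 v=4: DROP (t<26-3); WM=26
i=15 t=27 v=9: → [24,32); WM=26
i=16 t=32 v=7: → [32,40); WM=31
i=17 t=36 v=1: → [32,40); WM=35; [24,32) fires=3
i=18 t=36 v=3: → [32,40); WM=35
i=19 t=38 v=8: → [32,40); WM=37
i=20 t=41 v=9: → [40,48); WM=40; [32,40) fires=4
i=21 t=42 v=9: → [40,48); WM=41
i=22 t=44 v=2: → [40,48); WM=43
i=23 t=45 v=1: → [40,48); WM=44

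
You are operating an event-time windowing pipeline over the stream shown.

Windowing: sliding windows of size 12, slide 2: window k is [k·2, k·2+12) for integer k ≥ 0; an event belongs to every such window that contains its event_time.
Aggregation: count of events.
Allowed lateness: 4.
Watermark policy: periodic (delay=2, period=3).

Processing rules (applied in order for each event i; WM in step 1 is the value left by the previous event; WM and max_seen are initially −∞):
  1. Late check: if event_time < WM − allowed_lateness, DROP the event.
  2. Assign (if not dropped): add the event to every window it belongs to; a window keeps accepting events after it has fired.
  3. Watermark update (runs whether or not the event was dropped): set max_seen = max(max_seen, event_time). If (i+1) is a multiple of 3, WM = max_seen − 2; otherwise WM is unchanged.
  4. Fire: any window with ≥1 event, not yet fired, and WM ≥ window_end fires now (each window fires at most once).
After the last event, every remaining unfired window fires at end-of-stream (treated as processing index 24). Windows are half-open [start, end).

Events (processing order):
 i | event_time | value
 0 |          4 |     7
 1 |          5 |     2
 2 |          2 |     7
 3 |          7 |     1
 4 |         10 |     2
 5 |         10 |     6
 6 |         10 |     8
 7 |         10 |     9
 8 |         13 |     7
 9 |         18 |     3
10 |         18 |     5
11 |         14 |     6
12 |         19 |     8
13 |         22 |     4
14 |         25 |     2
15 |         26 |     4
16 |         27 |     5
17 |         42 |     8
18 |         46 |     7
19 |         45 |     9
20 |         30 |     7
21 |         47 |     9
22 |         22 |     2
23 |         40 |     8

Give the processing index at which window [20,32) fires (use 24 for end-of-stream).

17

i=0 t=4 v=7: → [4,16),[2,14),[0,12); WM=−∞
i=1 t=5 v=2: → [4,16),[2,14),[0,12); WM=−∞
i=2 t=2 v=7: → [2,14),[0,12); WM=3
i=3 t=7 v=1: → [6,18),[4,16),[2,14),[0,12); WM=3
i=4 t=10 v=2: → [10,22),[8,20),[6,18),[4,16),[2,14),[0,12); WM=3
i=5 t=10 v=6: → [10,22),[8,20),[6,18),[4,16),[2,14),[0,12); WM=8
i=6 t=10 v=8: → [10,22),[8,20),[6,18),[4,16),[2,14),[0,12); WM=8
i=7 t=10 v=9: → [10,22),[8,20),[6,18),[4,16),[2,14),[0,12); WM=8
i=8 t=13 v=7: → [12,24),[10,22),[8,20),[6,18),[4,16),[2,14); WM=11
i=9 t=18 v=3: → [18,30),[16,28),[14,26),[12,24),[10,22),[8,20); WM=11
i=10 t=18 v=5: → [18,30),[16,28),[14,26),[12,24),[10,22),[8,20); WM=11
i=11 t=14 v=6: → [14,26),[12,24),[10,22),[8,20),[6,18),[4,16); WM=16; [0,12) fires=8 [2,14) fires=9 [4,16) fires=9
i=12 t=19 v=8: → [18,30),[16,28),[14,26),[12,24),[10,22),[8,20); WM=16
i=13 t=22 v=4: → [22,34),[20,32),[18,30),[16,28),[14,26),[12,24); WM=16
i=14 t=25 v=2: → [24,36),[22,34),[20,32),[18,30),[16,28),[14,26); WM=23; [6,18) fires=7 [8,20) fires=9 [10,22) fires=9
i=15 t=26 v=4: → [26,38),[24,36),[22,34),[20,32),[18,30),[16,28); WM=23
i=16 t=27 v=5: → [26,38),[24,36),[22,34),[20,32),[18,30),[16,28); WM=23
i=17 t=42 v=8: → [42,54),[40,52),[38,50),[36,48),[34,46),[32,44); WM=40; [12,24) fires=6 [14,26) fires=6 [16,28) fires=7 [18,30) fires=7 [20,32) fires=4 [22,34) fires=4 [24,36) fires=3 [26,38) fires=2
i=18 t=46 v=7: → [46,58),[44,56),[42,54),[40,52),[38,50),[36,48); WM=40
i=19 t=45 v=9: → [44,56),[42,54),[40,52),[38,50),[36,48),[34,46); WM=40
i=20 t=30 v=7: DROP (t<40-4); WM=44; [32,44) fires=1
i=21 t=47 v=9: → [46,58),[44,56),[42,54),[40,52),[38,50),[36,48); WM=44
i=22 t=22 v=2: DROP (t<44-4); WM=44
i=23 t=40 v=8: → [40,52),[38,50),[36,48),[34,46),[32,44),[30,42); WM=45; [30,42) fires=1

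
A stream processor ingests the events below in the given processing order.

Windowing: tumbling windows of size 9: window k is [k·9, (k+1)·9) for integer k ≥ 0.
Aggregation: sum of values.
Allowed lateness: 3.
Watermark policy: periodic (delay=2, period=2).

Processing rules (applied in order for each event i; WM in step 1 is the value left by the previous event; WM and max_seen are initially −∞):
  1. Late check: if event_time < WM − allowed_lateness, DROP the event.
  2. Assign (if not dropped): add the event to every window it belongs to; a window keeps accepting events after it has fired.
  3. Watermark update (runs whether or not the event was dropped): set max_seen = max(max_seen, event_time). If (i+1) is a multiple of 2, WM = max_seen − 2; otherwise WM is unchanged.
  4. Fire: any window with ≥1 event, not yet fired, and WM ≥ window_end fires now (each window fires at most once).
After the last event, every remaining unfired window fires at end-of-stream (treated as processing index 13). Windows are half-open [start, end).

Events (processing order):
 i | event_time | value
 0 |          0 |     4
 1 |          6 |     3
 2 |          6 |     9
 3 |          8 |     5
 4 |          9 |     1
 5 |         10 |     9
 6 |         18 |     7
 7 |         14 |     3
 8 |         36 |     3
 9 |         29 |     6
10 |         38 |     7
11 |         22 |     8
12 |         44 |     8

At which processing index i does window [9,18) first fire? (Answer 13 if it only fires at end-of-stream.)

9

i=0 t=0 v=4: → [0,9); WM=−∞
i=1 t=6 v=3: → [0,9); WM=4
i=2 t=6 v=9: → [0,9); WM=4
i=3 t=8 v=5: → [0,9); WM=6
i=4 t=9 v=1: → [9,18); WM=6
i=5 t=10 v=9: → [9,18); WM=8
i=6 t=18 v=7: → [18,27); WM=8
i=7 t=14 v=3: → [9,18); WM=16; [0,9) fires=21
i=8 t=36 v=3: → [36,45); WM=16
i=9 t=29 v=6: → [27,36); WM=34; [9,18) fires=13 [18,27) fires=7
i=10 t=38 v=7: → [36,45); WM=34
i=11 t=22 v=8: DROP (t<34-3); WM=36; [27,36) fires=6
i=12 t=44 v=8: → [36,45); WM=36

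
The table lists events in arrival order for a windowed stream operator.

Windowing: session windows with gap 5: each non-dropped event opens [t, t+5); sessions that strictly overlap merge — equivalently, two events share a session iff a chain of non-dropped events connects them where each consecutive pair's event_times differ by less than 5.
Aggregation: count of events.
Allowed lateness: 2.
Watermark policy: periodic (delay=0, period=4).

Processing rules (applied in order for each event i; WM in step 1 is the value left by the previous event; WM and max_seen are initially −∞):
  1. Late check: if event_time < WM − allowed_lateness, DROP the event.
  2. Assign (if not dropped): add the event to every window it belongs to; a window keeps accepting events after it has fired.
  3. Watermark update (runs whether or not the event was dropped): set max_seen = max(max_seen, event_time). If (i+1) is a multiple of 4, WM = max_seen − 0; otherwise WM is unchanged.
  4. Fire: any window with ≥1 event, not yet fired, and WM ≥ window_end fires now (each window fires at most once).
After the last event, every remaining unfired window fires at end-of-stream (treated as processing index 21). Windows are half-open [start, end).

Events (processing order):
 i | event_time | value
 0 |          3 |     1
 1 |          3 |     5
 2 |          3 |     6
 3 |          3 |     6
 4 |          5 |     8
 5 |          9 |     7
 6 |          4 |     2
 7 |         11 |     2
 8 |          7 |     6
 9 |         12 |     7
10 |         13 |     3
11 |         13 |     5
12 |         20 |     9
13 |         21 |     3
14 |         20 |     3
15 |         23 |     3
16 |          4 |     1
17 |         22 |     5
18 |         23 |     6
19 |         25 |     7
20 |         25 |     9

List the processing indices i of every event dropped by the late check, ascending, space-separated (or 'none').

i=0 t=3 v=1: → [3,8); WM=−∞
i=1 t=3 v=5: → [3,8); WM=−∞
i=2 t=3 v=6: → [3,8); WM=−∞
i=3 t=3 v=6: → [3,8); WM=3
i=4 t=5 v=8: → [3,10); WM=3
i=5 t=9 v=7: → [3,14); WM=3
i=6 t=4 v=2: → [3,14); WM=3
i=7 t=11 v=2: → [3,16); WM=11
i=8 t=7 v=6: DROP (t<11-2); WM=11
i=9 t=12 v=7: → [3,17); WM=11
i=10 t=13 v=3: → [3,18); WM=11
i=11 t=13 v=5: → [3,18); WM=13
i=12 t=20 v=9: → [20,25); WM=13
i=13 t=21 v=3: → [20,26); WM=13
i=14 t=20 v=3: → [20,26); WM=13
i=15 t=23 v=3: → [20,28); WM=23
i=16 t=4 v=1: DROP (t<23-2); WM=23
i=17 t=22 v=5: → [20,28); WM=23
i=18 t=23 v=6: → [20,28); WM=23
i=19 t=25 v=7: → [20,30); WM=25
i=20 t=25 v=9: → [20,30); WM=25

8 16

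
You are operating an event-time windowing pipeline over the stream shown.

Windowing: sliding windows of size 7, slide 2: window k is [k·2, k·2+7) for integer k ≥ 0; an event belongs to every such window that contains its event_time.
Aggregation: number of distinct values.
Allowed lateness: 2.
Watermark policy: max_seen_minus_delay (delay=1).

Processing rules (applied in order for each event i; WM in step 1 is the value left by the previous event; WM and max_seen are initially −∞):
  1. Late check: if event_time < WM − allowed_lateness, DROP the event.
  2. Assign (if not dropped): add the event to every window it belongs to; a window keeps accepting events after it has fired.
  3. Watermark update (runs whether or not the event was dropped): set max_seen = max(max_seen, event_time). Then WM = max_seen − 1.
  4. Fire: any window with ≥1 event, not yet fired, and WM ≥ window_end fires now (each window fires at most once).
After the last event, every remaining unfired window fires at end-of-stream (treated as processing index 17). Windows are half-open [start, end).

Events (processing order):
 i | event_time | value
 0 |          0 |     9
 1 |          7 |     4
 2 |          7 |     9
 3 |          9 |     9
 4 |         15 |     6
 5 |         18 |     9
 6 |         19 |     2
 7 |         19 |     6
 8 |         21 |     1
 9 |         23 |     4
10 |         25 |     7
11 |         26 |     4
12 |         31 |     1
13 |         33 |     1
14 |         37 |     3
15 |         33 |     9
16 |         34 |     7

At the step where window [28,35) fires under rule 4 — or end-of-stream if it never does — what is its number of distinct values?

1

i=0 t=0 v=9: → [0,7); WM=-1
i=1 t=7 v=4: → [6,13),[4,11),[2,9); WM=6
i=2 t=7 v=9: → [6,13),[4,11),[2,9); WM=6
i=3 t=9 v=9: → [8,15),[6,13),[4,11); WM=8; [0,7) fires=1
i=4 t=15 v=6: → [14,21),[12,19),[10,17); WM=14; [2,9) fires=2 [4,11) fires=2 [6,13) fires=2
i=5 t=18 v=9: → [18,25),[16,23),[14,21),[12,19); WM=17; [8,15) fires=1 [10,17) fires=1
i=6 t=19 v=2: → [18,25),[16,23),[14,21); WM=18
i=7 t=19 v=6: → [18,25),[16,23),[14,21); WM=18
i=8 t=21 v=1: → [20,27),[18,25),[16,23); WM=20; [12,19) fires=2
i=9 t=23 v=4: → [22,29),[20,27),[18,25); WM=22; [14,21) fires=3
i=10 t=25 v=7: → [24,31),[22,29),[20,27); WM=24; [16,23) fires=4
i=11 t=26 v=4: → [26,33),[24,31),[22,29),[20,27); WM=25; [18,25) fires=5
i=12 t=31 v=1: → [30,37),[28,35),[26,33); WM=30; [20,27) fires=3 [22,29) fires=2
i=13 t=33 v=1: → [32,39),[30,37),[28,35); WM=32; [24,31) fires=2
i=14 t=37 v=3: → [36,43),[34,41),[32,39); WM=36; [26,33) fires=2 [28,35) fires=1
i=15 t=33 v=9: DROP (t<36-2); WM=36
i=16 t=34 v=7: → [34,41),[32,39),[30,37),[28,35); WM=36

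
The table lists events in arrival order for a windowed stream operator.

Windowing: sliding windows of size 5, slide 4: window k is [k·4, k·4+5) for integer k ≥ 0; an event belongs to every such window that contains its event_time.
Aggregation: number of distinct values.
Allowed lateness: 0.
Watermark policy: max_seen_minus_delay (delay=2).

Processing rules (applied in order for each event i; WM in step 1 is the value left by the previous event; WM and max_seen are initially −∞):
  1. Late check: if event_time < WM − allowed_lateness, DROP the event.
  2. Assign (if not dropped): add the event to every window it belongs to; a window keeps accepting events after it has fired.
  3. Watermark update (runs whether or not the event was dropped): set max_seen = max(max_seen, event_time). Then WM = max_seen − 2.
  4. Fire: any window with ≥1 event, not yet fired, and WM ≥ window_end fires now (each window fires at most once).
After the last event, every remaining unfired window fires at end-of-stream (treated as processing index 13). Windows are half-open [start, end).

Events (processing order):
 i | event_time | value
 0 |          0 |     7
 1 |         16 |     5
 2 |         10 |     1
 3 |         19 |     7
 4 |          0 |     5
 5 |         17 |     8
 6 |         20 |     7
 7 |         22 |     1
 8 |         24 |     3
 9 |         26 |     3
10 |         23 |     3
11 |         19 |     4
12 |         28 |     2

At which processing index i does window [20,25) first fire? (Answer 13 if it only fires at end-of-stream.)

12

i=0 t=0 v=7: → [0,5); WM=-2
i=1 t=16 v=5: → [16,21),[12,17); WM=14; [0,5) fires=1
i=2 t=10 v=1: DROP (t<14-0); WM=14
i=3 t=19 v=7: → [16,21); WM=17; [12,17) fires=1
i=4 t=0 v=5: DROP (t<17-0); WM=17
i=5 t=17 v=8: → [16,21); WM=17
i=6 t=20 v=7: → [20,25),[16,21); WM=18
i=7 t=22 v=1: → [20,25); WM=20
i=8 t=24 v=3: → [24,29),[20,25); WM=22; [16,21) fires=3
i=9 t=26 v=3: → [24,29); WM=24
i=10 t=23 v=3: DROP (t<24-0); WM=24
i=11 t=19 v=4: DROP (t<24-0); WM=24
i=12 t=28 v=2: → [28,33),[24,29); WM=26; [20,25) fires=3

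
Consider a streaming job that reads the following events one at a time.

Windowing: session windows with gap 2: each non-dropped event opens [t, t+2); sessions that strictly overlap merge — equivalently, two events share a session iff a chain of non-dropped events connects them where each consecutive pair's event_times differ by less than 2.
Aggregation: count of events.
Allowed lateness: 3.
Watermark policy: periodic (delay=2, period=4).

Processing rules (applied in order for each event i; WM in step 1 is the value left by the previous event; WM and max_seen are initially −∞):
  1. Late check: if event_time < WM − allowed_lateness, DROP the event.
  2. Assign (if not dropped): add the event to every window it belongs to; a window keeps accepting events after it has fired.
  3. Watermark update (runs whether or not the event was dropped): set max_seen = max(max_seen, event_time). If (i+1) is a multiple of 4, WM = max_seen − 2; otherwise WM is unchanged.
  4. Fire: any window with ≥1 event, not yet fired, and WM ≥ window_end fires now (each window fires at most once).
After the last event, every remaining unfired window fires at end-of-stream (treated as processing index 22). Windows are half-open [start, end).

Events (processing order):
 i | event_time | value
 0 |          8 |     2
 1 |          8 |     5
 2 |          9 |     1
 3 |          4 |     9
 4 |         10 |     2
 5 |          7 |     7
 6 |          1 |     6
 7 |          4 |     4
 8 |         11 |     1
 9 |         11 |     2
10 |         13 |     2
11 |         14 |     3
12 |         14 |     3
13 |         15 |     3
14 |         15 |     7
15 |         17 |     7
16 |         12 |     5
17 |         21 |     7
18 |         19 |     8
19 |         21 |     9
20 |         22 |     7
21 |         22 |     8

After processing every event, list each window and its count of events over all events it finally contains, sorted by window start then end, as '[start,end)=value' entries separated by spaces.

i=0 t=8 v=2: → [8,10); WM=−∞
i=1 t=8 v=5: → [8,10); WM=−∞
i=2 t=9 v=1: → [8,11); WM=−∞
i=3 t=4 v=9: → [4,6); WM=7
i=4 t=10 v=2: → [8,12); WM=7
i=5 t=7 v=7: → [7,12); WM=7
i=6 t=1 v=6: DROP (t<7-3); WM=7
i=7 t=4 v=4: → [4,6); WM=8
i=8 t=11 v=1: → [7,13); WM=8
i=9 t=11 v=2: → [7,13); WM=8
i=10 t=13 v=2: → [13,15); WM=8
i=11 t=14 v=3: → [13,16); WM=12
i=12 t=14 v=3: → [13,16); WM=12
i=13 t=15 v=3: → [13,17); WM=12
i=14 t=15 v=7: → [13,17); WM=12
i=15 t=17 v=7: → [17,19); WM=15
i=16 t=12 v=5: → [7,17); WM=15
i=17 t=21 v=7: → [21,23); WM=15
i=18 t=19 v=8: → [19,21); WM=15
i=19 t=21 v=9: → [21,23); WM=19
i=20 t=22 v=7: → [21,24); WM=19
i=21 t=22 v=8: → [21,24); WM=19

[4,6)=2 [7,17)=13 [17,19)=1 [19,21)=1 [21,24)=4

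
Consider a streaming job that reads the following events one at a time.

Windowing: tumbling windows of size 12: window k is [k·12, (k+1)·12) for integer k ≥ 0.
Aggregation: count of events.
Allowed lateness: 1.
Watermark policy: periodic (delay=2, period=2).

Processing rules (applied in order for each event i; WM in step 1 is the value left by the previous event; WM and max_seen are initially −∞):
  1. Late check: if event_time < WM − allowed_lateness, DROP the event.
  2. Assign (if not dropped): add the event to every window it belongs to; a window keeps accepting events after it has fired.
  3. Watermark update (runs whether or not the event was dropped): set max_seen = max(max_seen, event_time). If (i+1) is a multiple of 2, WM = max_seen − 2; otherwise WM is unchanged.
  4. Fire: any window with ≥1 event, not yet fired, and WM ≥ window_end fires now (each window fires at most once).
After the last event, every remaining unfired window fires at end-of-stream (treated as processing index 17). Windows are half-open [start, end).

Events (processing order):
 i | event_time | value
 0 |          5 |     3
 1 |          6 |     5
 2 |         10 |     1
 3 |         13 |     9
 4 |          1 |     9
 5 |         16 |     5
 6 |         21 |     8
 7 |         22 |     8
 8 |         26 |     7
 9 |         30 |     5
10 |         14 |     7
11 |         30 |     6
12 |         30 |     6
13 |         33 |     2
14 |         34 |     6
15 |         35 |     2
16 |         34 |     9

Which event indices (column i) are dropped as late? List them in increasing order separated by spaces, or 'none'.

4 10

i=0 t=5 v=3: → [0,12); WM=−∞
i=1 t=6 v=5: → [0,12); WM=4
i=2 t=10 v=1: → [0,12); WM=4
i=3 t=13 v=9: → [12,24); WM=11
i=4 t=1 v=9: DROP (t<11-1); WM=11
i=5 t=16 v=5: → [12,24); WM=14; [0,12) fires=3
i=6 t=21 v=8: → [12,24); WM=14
i=7 t=22 v=8: → [12,24); WM=20
i=8 t=26 v=7: → [24,36); WM=20
i=9 t=30 v=5: → [24,36); WM=28; [12,24) fires=4
i=10 t=14 v=7: DROP (t<28-1); WM=28
i=11 t=30 v=6: → [24,36); WM=28
i=12 t=30 v=6: → [24,36); WM=28
i=13 t=33 v=2: → [24,36); WM=31
i=14 t=34 v=6: → [24,36); WM=31
i=15 t=35 v=2: → [24,36); WM=33
i=16 t=34 v=9: → [24,36); WM=33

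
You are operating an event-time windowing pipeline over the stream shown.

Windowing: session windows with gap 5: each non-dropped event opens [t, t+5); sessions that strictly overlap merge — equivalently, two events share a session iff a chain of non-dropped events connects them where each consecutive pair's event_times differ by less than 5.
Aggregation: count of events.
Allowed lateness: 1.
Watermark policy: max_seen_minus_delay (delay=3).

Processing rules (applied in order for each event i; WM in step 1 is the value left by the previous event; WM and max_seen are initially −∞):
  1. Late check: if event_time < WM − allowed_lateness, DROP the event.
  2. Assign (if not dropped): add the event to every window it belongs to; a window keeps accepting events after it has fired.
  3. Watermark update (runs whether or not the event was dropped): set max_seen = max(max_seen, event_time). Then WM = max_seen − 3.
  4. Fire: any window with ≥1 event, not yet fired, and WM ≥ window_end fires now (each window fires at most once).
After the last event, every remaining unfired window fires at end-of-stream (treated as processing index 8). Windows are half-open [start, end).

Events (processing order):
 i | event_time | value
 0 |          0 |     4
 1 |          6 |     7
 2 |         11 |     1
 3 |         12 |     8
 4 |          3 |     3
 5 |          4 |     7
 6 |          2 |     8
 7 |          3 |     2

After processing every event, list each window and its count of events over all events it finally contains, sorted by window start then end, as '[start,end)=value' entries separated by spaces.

[0,5)=1 [6,11)=1 [11,17)=2

i=0 t=0 v=4: → [0,5); WM=-3
i=1 t=6 v=7: → [6,11); WM=3
i=2 t=11 v=1: → [11,16); WM=8
i=3 t=12 v=8: → [11,17); WM=9
i=4 t=3 v=3: DROP (t<9-1); WM=9
i=5 t=4 v=7: DROP (t<9-1); WM=9
i=6 t=2 v=8: DROP (t<9-1); WM=9
i=7 t=3 v=2: DROP (t<9-1); WM=9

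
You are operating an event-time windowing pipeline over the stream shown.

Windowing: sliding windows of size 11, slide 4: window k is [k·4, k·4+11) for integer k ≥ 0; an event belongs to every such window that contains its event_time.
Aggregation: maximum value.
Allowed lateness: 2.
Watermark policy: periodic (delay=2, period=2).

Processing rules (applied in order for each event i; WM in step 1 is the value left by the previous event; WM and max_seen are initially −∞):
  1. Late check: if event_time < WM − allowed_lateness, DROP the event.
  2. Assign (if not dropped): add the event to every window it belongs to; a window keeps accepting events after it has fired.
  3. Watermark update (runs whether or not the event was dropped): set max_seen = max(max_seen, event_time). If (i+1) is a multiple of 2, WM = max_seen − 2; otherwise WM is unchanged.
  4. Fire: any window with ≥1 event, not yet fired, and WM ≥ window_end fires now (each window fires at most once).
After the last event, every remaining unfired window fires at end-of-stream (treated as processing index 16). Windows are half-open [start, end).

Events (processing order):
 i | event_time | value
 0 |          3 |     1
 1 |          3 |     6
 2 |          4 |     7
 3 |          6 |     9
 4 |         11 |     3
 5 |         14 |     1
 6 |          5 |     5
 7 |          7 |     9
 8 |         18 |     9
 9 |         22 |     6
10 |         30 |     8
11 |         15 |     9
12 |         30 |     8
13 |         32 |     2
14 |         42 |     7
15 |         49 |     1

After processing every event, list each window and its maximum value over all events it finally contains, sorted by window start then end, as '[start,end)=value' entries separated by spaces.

[0,11)=9 [4,15)=9 [8,19)=9 [12,23)=9 [16,27)=9 [20,31)=8 [24,35)=8 [28,39)=8 [32,43)=7 [36,47)=7 [40,51)=7 [44,55)=1 [48,59)=1

i=0 t=3 v=1: → [0,11); WM=−∞
i=1 t=3 v=6: → [0,11); WM=1
i=2 t=4 v=7: → [4,15),[0,11); WM=1
i=3 t=6 v=9: → [4,15),[0,11); WM=4
i=4 t=11 v=3: → [8,19),[4,15); WM=4
i=5 t=14 v=1: → [12,23),[8,19),[4,15); WM=12; [0,11) fires=9
i=6 t=5 v=5: DROP (t<12-2); WM=12
i=7 t=7 v=9: DROP (t<12-2); WM=12
i=8 t=18 v=9: → [16,27),[12,23),[8,19); WM=12
i=9 t=22 v=6: → [20,31),[16,27),[12,23); WM=20; [4,15) fires=9 [8,19) fires=9
i=10 t=30 v=8: → [28,39),[24,35),[20,31); WM=20
i=11 t=15 v=9: DROP (t<20-2); WM=28; [12,23) fires=9 [16,27) fires=9
i=12 t=30 v=8: → [28,39),[24,35),[20,31); WM=28
i=13 t=32 v=2: → [32,43),[28,39),[24,35); WM=30
i=14 t=42 v=7: → [40,51),[36,47),[32,43); WM=30
i=15 t=49 v=1: → [48,59),[44,55),[40,51); WM=47; [20,31) fires=8 [24,35) fires=8 [28,39) fires=8 [32,43) fires=7 [36,47) fires=7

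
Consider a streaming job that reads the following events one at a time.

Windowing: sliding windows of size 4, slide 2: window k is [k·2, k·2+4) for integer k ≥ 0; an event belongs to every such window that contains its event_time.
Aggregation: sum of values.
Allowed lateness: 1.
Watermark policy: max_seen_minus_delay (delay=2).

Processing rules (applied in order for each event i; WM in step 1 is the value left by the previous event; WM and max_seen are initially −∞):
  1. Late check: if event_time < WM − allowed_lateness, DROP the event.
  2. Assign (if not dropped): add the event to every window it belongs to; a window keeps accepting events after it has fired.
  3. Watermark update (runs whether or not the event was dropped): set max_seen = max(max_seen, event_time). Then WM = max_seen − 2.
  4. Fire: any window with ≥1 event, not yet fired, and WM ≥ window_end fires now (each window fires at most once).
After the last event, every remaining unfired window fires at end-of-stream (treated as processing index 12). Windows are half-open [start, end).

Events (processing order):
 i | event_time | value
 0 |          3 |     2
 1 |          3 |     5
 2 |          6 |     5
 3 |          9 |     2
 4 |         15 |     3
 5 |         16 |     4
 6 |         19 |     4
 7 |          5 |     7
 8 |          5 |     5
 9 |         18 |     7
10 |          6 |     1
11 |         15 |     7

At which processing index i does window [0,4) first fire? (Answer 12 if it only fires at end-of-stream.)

i=0 t=3 v=2: → [2,6),[0,4); WM=1
i=1 t=3 v=5: → [2,6),[0,4); WM=1
i=2 t=6 v=5: → [6,10),[4,8); WM=4; [0,4) fires=7
i=3 t=9 v=2: → [8,12),[6,10); WM=7; [2,6) fires=7
i=4 t=15 v=3: → [14,18),[12,16); WM=13; [4,8) fires=5 [6,10) fires=7 [8,12) fires=2
i=5 t=16 v=4: → [16,20),[14,18); WM=14
i=6 t=19 v=4: → [18,22),[16,20); WM=17; [12,16) fires=3
i=7 t=5 v=7: DROP (t<17-1); WM=17
i=8 t=5 v=5: DROP (t<17-1); WM=17
i=9 t=18 v=7: → [18,22),[16,20); WM=17
i=10 t=6 v=1: DROP (t<17-1); WM=17
i=11 t=15 v=7: DROP (t<17-1); WM=17

2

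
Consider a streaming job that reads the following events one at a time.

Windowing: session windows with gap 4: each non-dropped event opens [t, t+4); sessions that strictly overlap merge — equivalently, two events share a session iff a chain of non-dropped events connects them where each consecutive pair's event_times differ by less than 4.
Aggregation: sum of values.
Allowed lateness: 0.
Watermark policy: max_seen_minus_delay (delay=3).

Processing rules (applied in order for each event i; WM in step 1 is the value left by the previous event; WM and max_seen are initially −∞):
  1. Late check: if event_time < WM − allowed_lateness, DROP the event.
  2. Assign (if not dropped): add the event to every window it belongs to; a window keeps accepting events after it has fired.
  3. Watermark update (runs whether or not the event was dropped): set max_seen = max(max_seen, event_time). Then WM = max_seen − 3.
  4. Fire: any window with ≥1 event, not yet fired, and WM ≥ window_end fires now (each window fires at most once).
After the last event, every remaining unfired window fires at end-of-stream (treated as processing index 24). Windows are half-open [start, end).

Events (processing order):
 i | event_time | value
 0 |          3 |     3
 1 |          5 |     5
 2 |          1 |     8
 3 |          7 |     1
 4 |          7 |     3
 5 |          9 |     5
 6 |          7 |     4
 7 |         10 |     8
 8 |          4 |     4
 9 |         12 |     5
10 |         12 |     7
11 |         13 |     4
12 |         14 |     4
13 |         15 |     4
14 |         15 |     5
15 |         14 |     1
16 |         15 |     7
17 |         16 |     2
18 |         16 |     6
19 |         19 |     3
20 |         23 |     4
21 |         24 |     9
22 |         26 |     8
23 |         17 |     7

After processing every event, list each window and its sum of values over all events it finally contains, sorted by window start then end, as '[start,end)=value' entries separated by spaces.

[3,23)=77 [23,30)=21

i=0 t=3 v=3: → [3,7); WM=0
i=1 t=5 v=5: → [3,9); WM=2
i=2 t=1 v=8: DROP (t<2-0); WM=2
i=3 t=7 v=1: → [3,11); WM=4
i=4 t=7 v=3: → [3,11); WM=4
i=5 t=9 v=5: → [3,13); WM=6
i=6 t=7 v=4: → [3,13); WM=6
i=7 t=10 v=8: → [3,14); WM=7
i=8 t=4 v=4: DROP (t<7-0); WM=7
i=9 t=12 v=5: → [3,16); WM=9
i=10 t=12 v=7: → [3,16); WM=9
i=11 t=13 v=4: → [3,17); WM=10
i=12 t=14 v=4: → [3,18); WM=11
i=13 t=15 v=4: → [3,19); WM=12
i=14 t=15 v=5: → [3,19); WM=12
i=15 t=14 v=1: → [3,19); WM=12
i=16 t=15 v=7: → [3,19); WM=12
i=17 t=16 v=2: → [3,20); WM=13
i=18 t=16 v=6: → [3,20); WM=13
i=19 t=19 v=3: → [3,23); WM=16
i=20 t=23 v=4: → [23,27); WM=20
i=21 t=24 v=9: → [23,28); WM=21
i=22 t=26 v=8: → [23,30); WM=23
i=23 t=17 v=7: DROP (t<23-0); WM=23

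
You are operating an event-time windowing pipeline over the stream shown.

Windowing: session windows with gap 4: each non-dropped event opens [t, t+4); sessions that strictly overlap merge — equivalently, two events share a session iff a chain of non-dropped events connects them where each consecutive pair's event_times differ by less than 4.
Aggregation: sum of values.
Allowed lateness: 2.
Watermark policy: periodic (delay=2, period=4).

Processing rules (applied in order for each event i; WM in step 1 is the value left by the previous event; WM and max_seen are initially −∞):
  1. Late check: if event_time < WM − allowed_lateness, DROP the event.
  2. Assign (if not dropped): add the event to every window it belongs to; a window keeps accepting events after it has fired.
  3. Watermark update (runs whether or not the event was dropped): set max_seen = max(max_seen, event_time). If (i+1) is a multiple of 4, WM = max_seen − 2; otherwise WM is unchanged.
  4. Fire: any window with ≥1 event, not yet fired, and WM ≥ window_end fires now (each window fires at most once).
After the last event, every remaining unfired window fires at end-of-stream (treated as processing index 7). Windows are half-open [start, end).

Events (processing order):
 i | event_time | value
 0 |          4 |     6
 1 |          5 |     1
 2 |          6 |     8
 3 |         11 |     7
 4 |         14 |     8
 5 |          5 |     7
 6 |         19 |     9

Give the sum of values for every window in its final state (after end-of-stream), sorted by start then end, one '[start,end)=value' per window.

[4,10)=15 [11,18)=15 [19,23)=9

i=0 t=4 v=6: → [4,8); WM=−∞
i=1 t=5 v=1: → [4,9); WM=−∞
i=2 t=6 v=8: → [4,10); WM=−∞
i=3 t=11 v=7: → [11,15); WM=9
i=4 t=14 v=8: → [11,18); WM=9
i=5 t=5 v=7: DROP (t<9-2); WM=9
i=6 t=19 v=9: → [19,23); WM=9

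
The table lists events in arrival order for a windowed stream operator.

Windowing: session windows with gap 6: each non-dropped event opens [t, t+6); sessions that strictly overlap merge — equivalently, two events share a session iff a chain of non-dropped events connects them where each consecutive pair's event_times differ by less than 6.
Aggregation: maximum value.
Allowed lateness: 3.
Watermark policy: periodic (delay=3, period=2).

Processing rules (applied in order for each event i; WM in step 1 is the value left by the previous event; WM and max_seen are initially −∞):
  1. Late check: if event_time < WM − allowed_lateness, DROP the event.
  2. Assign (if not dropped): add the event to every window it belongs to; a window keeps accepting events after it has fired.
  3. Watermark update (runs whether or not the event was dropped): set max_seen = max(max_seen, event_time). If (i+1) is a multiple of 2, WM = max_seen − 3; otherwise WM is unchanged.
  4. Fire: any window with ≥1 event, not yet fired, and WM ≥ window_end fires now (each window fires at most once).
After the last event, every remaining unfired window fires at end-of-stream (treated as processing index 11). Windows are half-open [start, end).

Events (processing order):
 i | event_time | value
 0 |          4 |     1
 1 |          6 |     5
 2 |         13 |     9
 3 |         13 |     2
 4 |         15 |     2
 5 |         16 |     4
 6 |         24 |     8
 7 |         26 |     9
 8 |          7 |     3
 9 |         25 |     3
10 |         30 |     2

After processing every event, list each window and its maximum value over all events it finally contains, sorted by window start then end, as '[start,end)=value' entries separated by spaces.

[4,12)=5 [13,22)=9 [24,36)=9

i=0 t=4 v=1: → [4,10); WM=−∞
i=1 t=6 v=5: → [4,12); WM=3
i=2 t=13 v=9: → [13,19); WM=3
i=3 t=13 v=2: → [13,19); WM=10
i=4 t=15 v=2: → [13,21); WM=10
i=5 t=16 v=4: → [13,22); WM=13
i=6 t=24 v=8: → [24,30); WM=13
i=7 t=26 v=9: → [24,32); WM=23
i=8 t=7 v=3: DROP (t<23-3); WM=23
i=9 t=25 v=3: → [24,32); WM=23
i=10 t=30 v=2: → [24,36); WM=23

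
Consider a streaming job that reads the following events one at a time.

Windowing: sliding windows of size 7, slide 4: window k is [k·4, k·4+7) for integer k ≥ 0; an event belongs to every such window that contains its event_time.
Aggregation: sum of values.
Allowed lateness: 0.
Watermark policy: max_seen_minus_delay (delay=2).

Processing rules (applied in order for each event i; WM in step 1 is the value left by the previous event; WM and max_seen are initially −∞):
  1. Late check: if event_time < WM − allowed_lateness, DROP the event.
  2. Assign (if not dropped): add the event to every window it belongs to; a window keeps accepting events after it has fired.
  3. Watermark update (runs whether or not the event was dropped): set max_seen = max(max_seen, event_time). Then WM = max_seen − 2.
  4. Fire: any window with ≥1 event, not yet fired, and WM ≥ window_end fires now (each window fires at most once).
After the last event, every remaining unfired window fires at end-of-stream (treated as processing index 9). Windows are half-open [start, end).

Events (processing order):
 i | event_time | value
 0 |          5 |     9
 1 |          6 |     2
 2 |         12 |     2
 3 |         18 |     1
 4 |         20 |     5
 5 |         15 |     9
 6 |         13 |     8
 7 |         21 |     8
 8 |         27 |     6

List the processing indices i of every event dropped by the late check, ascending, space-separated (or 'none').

5 6

i=0 t=5 v=9: → [4,11),[0,7); WM=3
i=1 t=6 v=2: → [4,11),[0,7); WM=4
i=2 t=12 v=2: → [12,19),[8,15); WM=10; [0,7) fires=11
i=3 t=18 v=1: → [16,23),[12,19); WM=16; [4,11) fires=11 [8,15) fires=2
i=4 t=20 v=5: → [20,27),[16,23); WM=18
i=5 t=15 v=9: DROP (t<18-0); WM=18
i=6 t=13 v=8: DROP (t<18-0); WM=18
i=7 t=21 v=8: → [20,27),[16,23); WM=19; [12,19) fires=3
i=8 t=27 v=6: → [24,31); WM=25; [16,23) fires=14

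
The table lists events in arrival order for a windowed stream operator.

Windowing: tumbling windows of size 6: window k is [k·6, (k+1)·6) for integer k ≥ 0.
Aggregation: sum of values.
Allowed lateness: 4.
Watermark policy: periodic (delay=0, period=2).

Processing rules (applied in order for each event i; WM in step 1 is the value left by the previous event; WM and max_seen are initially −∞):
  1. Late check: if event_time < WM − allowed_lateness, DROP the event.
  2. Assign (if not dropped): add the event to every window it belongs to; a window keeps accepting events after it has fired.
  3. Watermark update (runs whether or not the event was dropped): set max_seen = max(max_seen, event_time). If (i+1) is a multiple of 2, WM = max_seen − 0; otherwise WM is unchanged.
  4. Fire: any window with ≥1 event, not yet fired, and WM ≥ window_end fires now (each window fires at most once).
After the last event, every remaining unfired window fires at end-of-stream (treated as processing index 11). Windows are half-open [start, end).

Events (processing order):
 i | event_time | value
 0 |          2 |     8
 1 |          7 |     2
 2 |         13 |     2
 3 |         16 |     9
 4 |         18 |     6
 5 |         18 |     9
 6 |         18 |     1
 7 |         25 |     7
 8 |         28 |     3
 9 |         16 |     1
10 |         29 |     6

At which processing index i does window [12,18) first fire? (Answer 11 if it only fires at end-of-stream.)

i=0 t=2 v=8: → [0,6); WM=−∞
i=1 t=7 v=2: → [6,12); WM=7; [0,6) fires=8
i=2 t=13 v=2: → [12,18); WM=7
i=3 t=16 v=9: → [12,18); WM=16; [6,12) fires=2
i=4 t=18 v=6: → [18,24); WM=16
i=5 t=18 v=9: → [18,24); WM=18; [12,18) fires=11
i=6 t=18 v=1: → [18,24); WM=18
i=7 t=25 v=7: → [24,30); WM=25; [18,24) fires=16
i=8 t=28 v=3: → [24,30); WM=25
i=9 t=16 v=1: DROP (t<25-4); WM=28
i=10 t=29 v=6: → [24,30); WM=28

5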